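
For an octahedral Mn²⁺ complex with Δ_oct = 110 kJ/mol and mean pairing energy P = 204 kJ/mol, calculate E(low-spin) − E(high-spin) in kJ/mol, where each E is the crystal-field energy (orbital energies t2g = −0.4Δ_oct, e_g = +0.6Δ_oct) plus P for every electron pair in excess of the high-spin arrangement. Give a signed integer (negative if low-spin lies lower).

Mn is in group 7, so Mn²⁺ is d⁵ (7 − 2 = 5).
High-spin: t2g^3 e_g^2, CFSE = 0.0Δ_oct = 0 kJ/mol.
Low-spin t2g^5 e_g^0 gives -2.0Δ_oct = -220 kJ/mol, but forming 2 extra pairs costs 2P = 408 kJ/mol, so E(LS) = -220 + 408 = 188 kJ/mol.
E(LS) − E(HS) = 188 − (0) = 188 kJ/mol.

188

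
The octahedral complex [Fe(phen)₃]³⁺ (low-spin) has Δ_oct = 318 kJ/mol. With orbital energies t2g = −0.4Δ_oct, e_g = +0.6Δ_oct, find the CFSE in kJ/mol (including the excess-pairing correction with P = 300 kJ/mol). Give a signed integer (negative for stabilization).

-36

phen is neutral, so the +3 overall charge sits on Fe: oxidation state +3.
Fe is in group 8, so Fe³⁺ is d⁵ (8 − 3 = 5).
The d⁵ electrons fill as t2g^5 e_g^0.
The orbital stabilization is -2.0Δ_oct = -2.0 × 318 = -636 kJ/mol.
Relative to high-spin t2g^3 e_g^2 (0 paired), the low-spin configuration has 2 additional pairs, contributing +2 × 300 = +600 kJ/mol.
Overall CFSE = -636 + 600 = -36 kJ/mol.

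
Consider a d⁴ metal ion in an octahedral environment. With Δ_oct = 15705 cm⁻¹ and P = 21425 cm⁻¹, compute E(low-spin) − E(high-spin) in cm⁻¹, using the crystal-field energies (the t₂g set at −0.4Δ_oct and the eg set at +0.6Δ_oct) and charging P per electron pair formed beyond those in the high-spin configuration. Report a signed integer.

5720

In the high-spin limit (t₂g³ eg¹) the orbital term is -0.6Δ_oct = -9423 cm⁻¹, with no excess pairing.
Low-spin: t₂g⁴ eg⁰, orbital CFSE = -1.6Δ_oct = -25128 cm⁻¹; plus 1 excess pair × P = +21425 cm⁻¹; total -3703 cm⁻¹.
Thus E(LS) − E(HS) = 5720 cm⁻¹.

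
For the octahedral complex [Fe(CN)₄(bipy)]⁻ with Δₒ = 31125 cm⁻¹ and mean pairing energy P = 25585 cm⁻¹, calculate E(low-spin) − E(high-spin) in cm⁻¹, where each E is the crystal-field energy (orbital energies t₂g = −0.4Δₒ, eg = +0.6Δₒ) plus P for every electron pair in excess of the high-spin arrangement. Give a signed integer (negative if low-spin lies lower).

Ligand charges: 4×(-1) from CN⁻ and 1×(+0) from bipy sum to -4; with overall charge -1, Fe is +3.
Fe³⁺: group 8, so d-count = 8 − 3 = 5.
In the high-spin limit (t₂g³ eg²) the orbital term is 0.0Δₒ = 0 cm⁻¹, with no excess pairing.
Low-spin: t₂g⁵ eg⁰, orbital CFSE = -2.0Δₒ = -62250 cm⁻¹; plus 2 excess pairs × P = +51170 cm⁻¹; total -11080 cm⁻¹.
The difference is -11080 − (0) = -11080 cm⁻¹, so low-spin lies lower.

-11080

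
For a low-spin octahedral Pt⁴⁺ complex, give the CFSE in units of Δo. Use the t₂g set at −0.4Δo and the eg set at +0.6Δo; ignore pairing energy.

-2.4 Δo

Pt⁴⁺: group 10, so d-count = 10 − 4 = 6.
Configuration: t₂g⁶ eg⁰.
CFSE = 6(-0.4Δo) + 0(0.6Δo) = -2.4Δo + 0.0Δo = -2.4Δo.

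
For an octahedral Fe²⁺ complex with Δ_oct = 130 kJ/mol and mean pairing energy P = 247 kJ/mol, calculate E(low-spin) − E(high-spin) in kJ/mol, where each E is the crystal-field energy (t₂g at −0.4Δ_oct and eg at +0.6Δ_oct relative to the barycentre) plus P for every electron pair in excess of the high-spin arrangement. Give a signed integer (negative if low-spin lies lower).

Fe²⁺: group 8, so d-count = 8 − 2 = 6.
High-spin: t₂g⁴ eg², CFSE = -0.4Δ_oct = -52 kJ/mol.
For low-spin the configuration is t₂g⁶ eg⁰: orbital energy -2.4 × 130 = -312 kJ/mol, and 2 additional pairs relative to high-spin add 494 kJ/mol, giving 182 kJ/mol.
Thus E(LS) − E(HS) = 234 kJ/mol.

234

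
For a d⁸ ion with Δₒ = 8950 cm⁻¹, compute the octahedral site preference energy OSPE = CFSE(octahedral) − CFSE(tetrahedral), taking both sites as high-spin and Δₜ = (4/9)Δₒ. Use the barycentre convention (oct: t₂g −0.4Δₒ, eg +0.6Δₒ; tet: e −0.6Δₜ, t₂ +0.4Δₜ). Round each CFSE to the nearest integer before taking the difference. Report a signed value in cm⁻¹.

-7558

Octahedral (high-spin): t₂g⁶ eg², CFSE = 6(−0.4) + 2(+0.6) = -1.2Δₒ = -1.2 × 8950 = -10740 cm⁻¹.
Tetrahedral e⁴ t₂⁴ gives -0.8Δₜ = -0.8 × (4/9) × 8950 = -3182 cm⁻¹.
Subtracting, OSPE = -10740 − (-3182) = -7558 cm⁻¹.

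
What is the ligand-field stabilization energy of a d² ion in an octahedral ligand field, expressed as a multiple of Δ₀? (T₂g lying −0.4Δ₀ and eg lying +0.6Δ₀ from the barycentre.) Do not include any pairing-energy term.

-0.8 Δ₀

Configuration: t₂g² eg⁰.
CFSE = 2(-0.4Δ₀) + 0(0.6Δ₀) = -0.8Δ₀ + 0.0Δ₀ = -0.8Δ₀.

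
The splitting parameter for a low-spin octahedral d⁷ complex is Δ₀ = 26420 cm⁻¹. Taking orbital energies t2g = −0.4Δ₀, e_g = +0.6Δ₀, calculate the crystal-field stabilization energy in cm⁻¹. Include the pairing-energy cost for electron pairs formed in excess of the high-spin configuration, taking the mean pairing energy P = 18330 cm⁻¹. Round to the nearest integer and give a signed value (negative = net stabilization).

Electron filling gives t2g^6 e_g^1.
The orbital stabilization is -1.8Δ₀ = -1.8 × 26420 = -47556 cm⁻¹.
Pairing penalty: 3 pairs vs 2 in the high-spin reference → 1 extra × P = 18330 cm⁻¹.
Net CFSE = -47556 + 18330 = -29226 cm⁻¹.

-29226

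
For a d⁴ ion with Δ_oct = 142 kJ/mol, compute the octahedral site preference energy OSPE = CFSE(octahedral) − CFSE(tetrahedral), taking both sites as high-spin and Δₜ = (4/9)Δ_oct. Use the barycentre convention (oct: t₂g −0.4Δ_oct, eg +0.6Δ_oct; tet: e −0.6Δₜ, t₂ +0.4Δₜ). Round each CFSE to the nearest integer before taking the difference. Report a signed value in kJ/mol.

-60

Octahedral high-spin t₂g³ eg¹: CFSE = -0.6 × 142 = -85 kJ/mol.
In a tetrahedral site the filling is e² t₂²: CFSE(tet) = -0.4Δₜ = -0.4 × (4/9)(142) = -25 kJ/mol.
OSPE = -85 − (-25) = -60 kJ/mol.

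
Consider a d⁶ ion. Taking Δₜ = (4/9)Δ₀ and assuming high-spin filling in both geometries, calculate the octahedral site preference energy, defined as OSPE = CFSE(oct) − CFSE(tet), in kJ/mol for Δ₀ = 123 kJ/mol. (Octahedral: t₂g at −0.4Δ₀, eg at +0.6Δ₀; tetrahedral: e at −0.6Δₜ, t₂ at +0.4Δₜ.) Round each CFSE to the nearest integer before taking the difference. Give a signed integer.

In an octahedral site d⁶ (HS) is t₂g⁴ eg², giving CFSE(oct) = -0.4Δ₀ = -49 kJ/mol.
Tetrahedral e³ t₂³ gives -0.6Δₜ = -0.6 × (4/9) × 123 = -33 kJ/mol.
OSPE = -49 − (-33) = -16 kJ/mol.

-16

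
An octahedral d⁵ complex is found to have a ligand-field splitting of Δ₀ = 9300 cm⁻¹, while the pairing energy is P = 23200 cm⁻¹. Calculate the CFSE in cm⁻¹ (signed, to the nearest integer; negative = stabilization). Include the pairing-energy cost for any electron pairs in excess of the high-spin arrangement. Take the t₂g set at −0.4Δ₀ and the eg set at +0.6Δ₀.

0

With Δ₀ < P the complex is high-spin.
That gives t₂g³ eg².
Orbital CFSE = 0.0Δ₀ = 0.0 × 9300 = 0 cm⁻¹.
High-spin has no excess pairs, so no pairing correction applies.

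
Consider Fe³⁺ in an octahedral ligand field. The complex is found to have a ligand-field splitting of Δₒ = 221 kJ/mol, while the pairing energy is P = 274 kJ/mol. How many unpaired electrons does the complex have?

Fe³⁺: group 8, so d-count = 8 − 3 = 5.
Here Δₒ < P (221 < 274), so the high-spin state is favoured.
Configuration: t2g^3 e_g^2.
Unpaired electrons: 5.

5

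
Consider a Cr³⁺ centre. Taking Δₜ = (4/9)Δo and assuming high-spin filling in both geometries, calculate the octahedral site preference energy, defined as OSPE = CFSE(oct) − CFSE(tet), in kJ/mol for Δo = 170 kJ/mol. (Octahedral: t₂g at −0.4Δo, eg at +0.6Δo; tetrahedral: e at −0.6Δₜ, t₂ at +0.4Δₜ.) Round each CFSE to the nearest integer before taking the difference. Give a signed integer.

-144

Group 6 minus oxidation state +3 gives a d³ configuration for Cr³⁺.
Octahedral (high-spin): t₂g³ eg⁰, CFSE = 3(−0.4) + 0(+0.6) = -1.2Δo = -1.2 × 170 = -204 kJ/mol.
Tetrahedral e² t₂¹ gives -0.8Δₜ = -0.8 × (4/9) × 170 = -60 kJ/mol.
Subtracting, OSPE = -204 − (-60) = -144 kJ/mol.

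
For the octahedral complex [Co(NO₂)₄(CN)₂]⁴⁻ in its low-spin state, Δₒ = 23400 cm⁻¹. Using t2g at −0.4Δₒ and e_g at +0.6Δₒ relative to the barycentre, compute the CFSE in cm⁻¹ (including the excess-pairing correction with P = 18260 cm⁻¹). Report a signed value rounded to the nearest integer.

Ligand charges: 4×(-1) from NO₂⁻ and 2×(-1) from CN⁻ sum to -6; with overall charge -4, Co is +2.
Co is in group 9, so Co²⁺ is d⁷ (9 − 2 = 7).
Configuration: t2g^6 e_g^1.
The orbital stabilization is -1.8Δₒ = -1.8 × 23400 = -42120 cm⁻¹.
Pairing penalty: 3 pairs vs 2 in the high-spin reference → 1 extra × P = 18260 cm⁻¹.
Overall CFSE = -42120 + 18260 = -23860 cm⁻¹.

-23860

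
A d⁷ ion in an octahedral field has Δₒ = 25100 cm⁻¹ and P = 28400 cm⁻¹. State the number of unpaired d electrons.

3

With Δₒ < P the complex is high-spin.
Configuration: t₂g⁵ eg².
Unpaired electrons: 3.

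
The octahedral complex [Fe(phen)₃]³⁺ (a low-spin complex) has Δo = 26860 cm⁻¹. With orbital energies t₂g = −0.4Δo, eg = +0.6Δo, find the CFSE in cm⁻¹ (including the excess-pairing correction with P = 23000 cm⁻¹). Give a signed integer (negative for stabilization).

-7720

phen is neutral, so the +3 overall charge sits on Fe: oxidation state +3.
Fe sits in group 8; removing 3 electrons leaves Fe³⁺ with 8 − 3 = 5 d electrons.
Configuration: t₂g⁵ eg⁰.
Orbital CFSE = 5(-0.4) + 0(0.6) = -2.0Δo = -2.0 × 26860 = -53720 cm⁻¹.
Pairing penalty: 2 pairs vs 0 in the high-spin reference → 2 extra × P = 46000 cm⁻¹.
Overall CFSE = -53720 + 46000 = -7720 cm⁻¹.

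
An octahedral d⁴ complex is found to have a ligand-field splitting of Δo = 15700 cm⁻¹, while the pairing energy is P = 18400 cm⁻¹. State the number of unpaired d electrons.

Here Δo < P (15700 < 18400), so the high-spin state is favoured.
Filling d⁴ accordingly: t2g^3 e_g^1.
Unpaired electrons: 4.

4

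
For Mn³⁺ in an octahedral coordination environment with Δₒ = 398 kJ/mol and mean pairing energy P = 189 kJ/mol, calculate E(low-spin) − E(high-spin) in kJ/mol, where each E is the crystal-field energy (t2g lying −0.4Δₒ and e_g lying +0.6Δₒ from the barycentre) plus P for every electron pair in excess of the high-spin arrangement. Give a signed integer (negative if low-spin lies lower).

-209

Mn sits in group 7; removing 3 electrons leaves Mn³⁺ with 7 − 3 = 4 d electrons.
High-spin: t2g^3 e_g^1, CFSE = -0.6Δₒ = -239 kJ/mol.
Low-spin: t2g^4 e_g^0, orbital CFSE = -1.6Δₒ = -637 kJ/mol; plus 1 excess pair × P = +189 kJ/mol; total -448 kJ/mol.
The difference is -448 − (-239) = -209 kJ/mol, so low-spin lies lower.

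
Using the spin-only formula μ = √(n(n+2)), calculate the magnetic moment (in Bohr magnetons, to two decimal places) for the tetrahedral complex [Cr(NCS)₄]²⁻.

4.90 Bohr magnetons

Each NCS⁻ contributes -1; 4 × (-1) = -4. With overall charge -2, Cr is in the +2 oxidation state.
Cr²⁺: group 6, so d-count = 6 − 2 = 4.
Tetrahedral splitting is small, so the complex is high-spin.
Configuration: e^2 t2^2 → 4 unpaired electrons.
μ(spin-only) = √[4(4+2)] = √24 ≈ 4.90 Bohr magnetons.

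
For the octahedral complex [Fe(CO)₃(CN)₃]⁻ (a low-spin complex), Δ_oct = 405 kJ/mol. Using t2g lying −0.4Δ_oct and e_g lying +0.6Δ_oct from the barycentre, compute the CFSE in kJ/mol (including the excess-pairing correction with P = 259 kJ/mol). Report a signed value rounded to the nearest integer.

Ligand charges: 3×(+0) from CO and 3×(-1) from CN⁻ sum to -3; with overall charge -1, Fe is +2.
Fe²⁺: group 8, so d-count = 8 − 2 = 6.
Configuration: t2g^6 e_g^0.
CFSE(orbital) = 6×(-0.4Δ_oct) + 0×(0.6Δ_oct) = -2.4Δ_oct; with Δ_oct = 405 kJ/mol that is -972 kJ/mol.
High-spin d⁶ would be t2g^4 e_g^2 with 1 pair; low-spin has 3, so 2 excess pairs cost +2P = +518 kJ/mol.
Net CFSE = -972 + 518 = -454 kJ/mol.

-454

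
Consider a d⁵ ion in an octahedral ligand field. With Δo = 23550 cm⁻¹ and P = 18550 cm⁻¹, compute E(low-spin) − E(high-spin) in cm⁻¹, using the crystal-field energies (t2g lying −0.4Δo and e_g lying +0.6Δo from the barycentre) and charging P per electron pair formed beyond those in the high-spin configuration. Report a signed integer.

-10000

High-spin: t2g^3 e_g^2, CFSE = 0.0Δo = 0 cm⁻¹.
Low-spin: t2g^5 e_g^0, orbital CFSE = -2.0Δo = -47100 cm⁻¹; plus 2 excess pairs × P = +37100 cm⁻¹; total -10000 cm⁻¹.
Thus E(LS) − E(HS) = -10000 cm⁻¹.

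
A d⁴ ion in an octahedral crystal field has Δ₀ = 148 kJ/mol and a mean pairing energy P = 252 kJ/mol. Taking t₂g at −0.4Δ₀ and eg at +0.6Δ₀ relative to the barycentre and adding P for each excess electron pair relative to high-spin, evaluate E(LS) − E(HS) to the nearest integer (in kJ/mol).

In the high-spin limit (t₂g³ eg¹) the orbital term is -0.6Δ₀ = -89 kJ/mol, with no excess pairing.
Low-spin: t₂g⁴ eg⁰, orbital CFSE = -1.6Δ₀ = -237 kJ/mol; plus 1 excess pair × P = +252 kJ/mol; total 15 kJ/mol.
Thus E(LS) − E(HS) = 104 kJ/mol.

104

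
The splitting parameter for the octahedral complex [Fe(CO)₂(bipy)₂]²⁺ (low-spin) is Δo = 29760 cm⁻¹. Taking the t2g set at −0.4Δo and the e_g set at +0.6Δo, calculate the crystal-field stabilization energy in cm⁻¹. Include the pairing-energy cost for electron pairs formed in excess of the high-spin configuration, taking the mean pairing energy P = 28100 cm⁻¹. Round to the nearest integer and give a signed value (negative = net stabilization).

-15224

Ligand charges: 2×(+0) from CO and 2×(+0) from bipy sum to +0; with overall charge +2, Fe is +2.
Group 8 minus oxidation state +2 gives a d⁶ configuration for Fe²⁺.
Electron filling gives t2g^6 e_g^0.
Orbital CFSE = 6(-0.4) + 0(0.6) = -2.4Δo = -2.4 × 29760 = -71424 cm⁻¹.
High-spin d⁶ would be t2g^4 e_g^2 with 1 pair; low-spin has 3, so 2 excess pairs cost +2P = +56200 cm⁻¹.
Combining: -71424 + 56200 = -15224 cm⁻¹.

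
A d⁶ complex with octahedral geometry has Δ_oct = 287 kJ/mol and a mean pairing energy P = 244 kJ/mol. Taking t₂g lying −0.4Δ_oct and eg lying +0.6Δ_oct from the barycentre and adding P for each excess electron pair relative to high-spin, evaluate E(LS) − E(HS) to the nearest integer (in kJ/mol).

In the high-spin limit (t₂g⁴ eg²) the orbital term is -0.4Δ_oct = -115 kJ/mol, with no excess pairing.
For low-spin the configuration is t₂g⁶ eg⁰: orbital energy -2.4 × 287 = -689 kJ/mol, and 2 additional pairs relative to high-spin add 488 kJ/mol, giving -201 kJ/mol.
E(LS) − E(HS) = -201 − (-115) = -86 kJ/mol.

-86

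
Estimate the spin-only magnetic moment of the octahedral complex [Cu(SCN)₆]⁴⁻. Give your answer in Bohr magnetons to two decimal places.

1.73 Bohr magnetons

Each SCN⁻ contributes -1; 6 × (-1) = -6. With overall charge -4, Cu is in the +2 oxidation state.
Cu is in group 11, so Cu²⁺ is d⁹ (11 − 2 = 9).
Configuration: t₂g⁶ eg³ → 1 unpaired electron.
μ(spin-only) = √[1(1+2)] = √3 ≈ 1.73 Bohr magnetons.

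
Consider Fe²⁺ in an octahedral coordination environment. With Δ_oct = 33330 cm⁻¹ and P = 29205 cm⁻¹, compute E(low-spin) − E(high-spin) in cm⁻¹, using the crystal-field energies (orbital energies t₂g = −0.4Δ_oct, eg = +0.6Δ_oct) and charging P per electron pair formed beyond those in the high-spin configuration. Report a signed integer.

-8250

Fe²⁺: group 8, so d-count = 8 − 2 = 6.
High-spin d⁶ fills as t₂g⁴ eg² with CFSE 4(−0.4) + 2(+0.6) = -0.4Δ_oct = -13332 cm⁻¹.
Low-spin t₂g⁶ eg⁰ gives -2.4Δ_oct = -79992 cm⁻¹, but forming 2 extra pairs costs 2P = 58410 cm⁻¹, so E(LS) = -79992 + 58410 = -21582 cm⁻¹.
E(LS) − E(HS) = -21582 − (-13332) = -8250 cm⁻¹.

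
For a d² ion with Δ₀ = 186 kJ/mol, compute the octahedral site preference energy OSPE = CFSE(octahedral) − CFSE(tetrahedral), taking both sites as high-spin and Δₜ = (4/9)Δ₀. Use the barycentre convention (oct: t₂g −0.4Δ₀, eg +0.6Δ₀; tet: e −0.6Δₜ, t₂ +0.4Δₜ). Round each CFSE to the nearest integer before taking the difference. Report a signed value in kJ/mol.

-50

Octahedral high-spin t₂g² eg⁰: CFSE = -0.8 × 186 = -149 kJ/mol.
Tetrahedral: e² t₂⁰, CFSE = 2(−0.6) + 0(+0.4) = -1.2Δₜ = -1.2 × (4/9) × 186 = -99 kJ/mol.
Subtracting, OSPE = -149 − (-99) = -50 kJ/mol.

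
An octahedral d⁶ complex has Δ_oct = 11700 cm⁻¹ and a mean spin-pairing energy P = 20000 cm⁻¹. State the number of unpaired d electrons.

With Δ_oct < P the complex is high-spin.
Filling d⁶ accordingly: t2g^4 e_g^2.
Unpaired electrons: 4.

4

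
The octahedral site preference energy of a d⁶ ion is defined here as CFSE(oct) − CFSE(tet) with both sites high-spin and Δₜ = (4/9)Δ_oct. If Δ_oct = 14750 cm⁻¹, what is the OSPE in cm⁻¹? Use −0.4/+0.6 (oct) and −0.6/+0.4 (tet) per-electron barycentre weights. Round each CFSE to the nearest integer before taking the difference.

-1967

In an octahedral site d⁶ (HS) is t₂g⁴ eg², giving CFSE(oct) = -0.4Δ_oct = -5900 cm⁻¹.
In a tetrahedral site the filling is e³ t₂³: CFSE(tet) = -0.6Δₜ = -0.6 × (4/9)(14750) = -3933 cm⁻¹.
Subtracting, OSPE = -5900 − (-3933) = -1967 cm⁻¹.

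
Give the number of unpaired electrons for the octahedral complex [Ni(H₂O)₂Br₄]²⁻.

2

Ligand charges: 2×(+0) from H₂O and 4×(-1) from Br⁻ sum to -4; with overall charge -2, Ni is +2.
Ni sits in group 10; removing 2 electrons leaves Ni²⁺ with 10 − 2 = 8 d electrons.
Configuration: t2g^6 e_g^2, giving 2 unpaired electrons.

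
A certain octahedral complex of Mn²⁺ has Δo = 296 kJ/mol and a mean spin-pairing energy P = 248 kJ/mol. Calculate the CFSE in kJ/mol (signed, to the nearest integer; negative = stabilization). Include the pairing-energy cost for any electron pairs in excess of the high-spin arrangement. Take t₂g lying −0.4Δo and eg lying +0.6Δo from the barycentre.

-96

Mn is in group 7, so Mn²⁺ is d⁵ (7 − 2 = 5).
Δo > P, so pairing is preferred: the ground state is low-spin.
That gives t₂g⁵ eg⁰.
Orbital CFSE = -2.0Δo = -2.0 × 296 = -592 kJ/mol.
Excess pairs vs high-spin: 2 − 0 = 2; pairing cost = +496 kJ/mol.
Net CFSE = -592 + 496 = -96 kJ/mol.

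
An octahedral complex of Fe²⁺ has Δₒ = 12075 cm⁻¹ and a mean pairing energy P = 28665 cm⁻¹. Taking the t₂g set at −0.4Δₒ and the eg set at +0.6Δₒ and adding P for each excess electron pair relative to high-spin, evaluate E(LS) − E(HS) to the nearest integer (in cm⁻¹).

Fe is in group 8, so Fe²⁺ is d⁶ (8 − 2 = 6).
High-spin d⁶ fills as t₂g⁴ eg² with CFSE 4(−0.4) + 2(+0.6) = -0.4Δₒ = -4830 cm⁻¹.
Low-spin: t₂g⁶ eg⁰, orbital CFSE = -2.4Δₒ = -28980 cm⁻¹; plus 2 excess pairs × P = +57330 cm⁻¹; total 28350 cm⁻¹.
Thus E(LS) − E(HS) = 33180 cm⁻¹.

33180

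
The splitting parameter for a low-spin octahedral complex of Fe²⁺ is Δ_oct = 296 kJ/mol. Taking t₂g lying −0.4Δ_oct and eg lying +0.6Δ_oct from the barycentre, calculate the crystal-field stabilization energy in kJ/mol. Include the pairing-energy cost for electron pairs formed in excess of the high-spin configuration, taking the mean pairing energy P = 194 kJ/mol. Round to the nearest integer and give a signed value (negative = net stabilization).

-322

Fe sits in group 8; removing 2 electrons leaves Fe²⁺ with 8 − 2 = 6 d electrons.
Electron filling gives t₂g⁶ eg⁰.
The orbital stabilization is -2.4Δ_oct = -2.4 × 296 = -710 kJ/mol.
Pairing penalty: 3 pairs vs 1 in the high-spin reference → 2 extra × P = 388 kJ/mol.
Net CFSE = -710 + 388 = -322 kJ/mol.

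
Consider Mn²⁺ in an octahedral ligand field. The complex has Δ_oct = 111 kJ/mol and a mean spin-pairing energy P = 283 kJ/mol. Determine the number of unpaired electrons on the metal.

5

Mn sits in group 7; removing 2 electrons leaves Mn²⁺ with 7 − 2 = 5 d electrons.
Here Δ_oct < P (111 < 283), so the high-spin state is favoured.
That gives t2g^3 e_g^2.
Unpaired electrons: 5.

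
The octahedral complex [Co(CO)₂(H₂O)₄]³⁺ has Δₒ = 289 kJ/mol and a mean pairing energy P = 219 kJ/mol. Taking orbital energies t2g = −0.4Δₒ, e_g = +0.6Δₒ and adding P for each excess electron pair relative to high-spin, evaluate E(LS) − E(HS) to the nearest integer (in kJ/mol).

Ligand charges: 2×(+0) from CO and 4×(+0) from H₂O sum to +0; with overall charge +3, Co is +3.
Group 9 minus oxidation state +3 gives a d⁶ configuration for Co³⁺.
In the high-spin limit (t2g^4 e_g^2) the orbital term is -0.4Δₒ = -116 kJ/mol, with no excess pairing.
Low-spin: t2g^6 e_g^0, orbital CFSE = -2.4Δₒ = -694 kJ/mol; plus 2 excess pairs × P = +438 kJ/mol; total -256 kJ/mol.
E(LS) − E(HS) = -256 − (-116) = -140 kJ/mol.

-140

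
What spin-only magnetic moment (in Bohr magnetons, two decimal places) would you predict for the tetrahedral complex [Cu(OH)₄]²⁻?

1.73 Bohr magnetons

Each OH⁻ contributes -1; 4 × (-1) = -4. With overall charge -2, Cu is in the +2 oxidation state.
Cu²⁺: group 11, so d-count = 11 − 2 = 9.
Tetrahedral fields are weak (Δₜ ≈ 4/9 Δₒ), so electrons fill high-spin.
Configuration: e^4 t2^5 → 1 unpaired electron.
μ(spin-only) = √[1(1+2)] = √3 ≈ 1.73 Bohr magnetons.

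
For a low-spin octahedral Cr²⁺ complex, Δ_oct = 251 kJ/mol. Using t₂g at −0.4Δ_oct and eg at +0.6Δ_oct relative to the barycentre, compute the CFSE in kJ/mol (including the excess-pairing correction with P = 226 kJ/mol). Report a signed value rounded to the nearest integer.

-176

Cr sits in group 6; removing 2 electrons leaves Cr²⁺ with 6 − 2 = 4 d electrons.
Configuration: t₂g⁴ eg⁰.
The orbital stabilization is -1.6Δ_oct = -1.6 × 251 = -402 kJ/mol.
Relative to high-spin t₂g³ eg¹ (0 paired), the low-spin configuration has 1 additional pair, contributing +1 × 226 = +226 kJ/mol.
Combining: -402 + 226 = -176 kJ/mol.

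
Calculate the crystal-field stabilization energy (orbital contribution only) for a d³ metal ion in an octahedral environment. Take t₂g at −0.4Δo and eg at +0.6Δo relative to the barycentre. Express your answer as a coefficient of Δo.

-1.2 Δo

For octahedral d³ the high- and low-spin configurations coincide.
Configuration: t₂g³ eg⁰.
CFSE = 3(-0.4Δo) + 0(0.6Δo) = -1.2Δo + 0.0Δo = -1.2Δo.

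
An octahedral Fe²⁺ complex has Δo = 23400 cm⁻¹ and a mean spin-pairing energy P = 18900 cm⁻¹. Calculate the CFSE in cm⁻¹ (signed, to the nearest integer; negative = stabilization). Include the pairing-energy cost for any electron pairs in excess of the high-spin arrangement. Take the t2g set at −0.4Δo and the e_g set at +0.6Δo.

Fe is in group 8, so Fe²⁺ is d⁶ (8 − 2 = 6).
With Δo > P the complex is low-spin.
Configuration: t2g^6 e_g^0.
Orbital CFSE = -2.4Δo = -2.4 × 23400 = -56160 cm⁻¹.
Excess pairs vs high-spin: 3 − 1 = 2; pairing cost = +37800 cm⁻¹.
Net CFSE = -56160 + 37800 = -18360 cm⁻¹.

-18360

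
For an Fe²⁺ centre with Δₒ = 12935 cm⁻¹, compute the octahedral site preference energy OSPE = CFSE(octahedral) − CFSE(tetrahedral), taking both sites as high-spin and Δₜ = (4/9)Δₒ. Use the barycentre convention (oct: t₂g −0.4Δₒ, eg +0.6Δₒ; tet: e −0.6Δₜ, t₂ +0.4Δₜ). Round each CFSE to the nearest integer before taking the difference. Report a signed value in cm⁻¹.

Group 8 minus oxidation state +2 gives a d⁶ configuration for Fe²⁺.
Octahedral high-spin t2g^4 e_g^2: CFSE = -0.4 × 12935 = -5174 cm⁻¹.
In a tetrahedral site the filling is e^3 t2^3: CFSE(tet) = -0.6Δₜ = -0.6 × (4/9)(12935) = -3449 cm⁻¹.
OSPE = CFSE(oct) − CFSE(tet) = -5174 − (-3449) = -1725 cm⁻¹.

-1725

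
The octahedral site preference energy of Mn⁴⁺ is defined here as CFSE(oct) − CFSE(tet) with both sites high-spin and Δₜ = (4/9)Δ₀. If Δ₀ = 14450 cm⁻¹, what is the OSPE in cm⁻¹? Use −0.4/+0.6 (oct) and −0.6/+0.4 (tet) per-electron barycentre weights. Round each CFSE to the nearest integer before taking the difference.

-12202

Mn⁴⁺: group 7, so d-count = 7 − 4 = 3.
Octahedral (high-spin): t2g^3 e_g^0, CFSE = 3(−0.4) + 0(+0.6) = -1.2Δ₀ = -1.2 × 14450 = -17340 cm⁻¹.
Tetrahedral: e^2 t2^1, CFSE = 2(−0.6) + 1(+0.4) = -0.8Δₜ = -0.8 × (4/9) × 14450 = -5138 cm⁻¹.
Subtracting, OSPE = -17340 − (-5138) = -12202 cm⁻¹.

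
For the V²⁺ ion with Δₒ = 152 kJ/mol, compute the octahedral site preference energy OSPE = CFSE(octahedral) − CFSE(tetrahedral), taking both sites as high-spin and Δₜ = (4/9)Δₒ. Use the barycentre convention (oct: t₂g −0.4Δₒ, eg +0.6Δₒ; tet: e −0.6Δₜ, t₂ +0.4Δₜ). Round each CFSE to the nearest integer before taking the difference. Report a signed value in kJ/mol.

-128

V is in group 5, so V²⁺ is d³ (5 − 2 = 3).
Octahedral high-spin t₂g³ eg⁰: CFSE = -1.2 × 152 = -182 kJ/mol.
Tetrahedral e² t₂¹ gives -0.8Δₜ = -0.8 × (4/9) × 152 = -54 kJ/mol.
OSPE = CFSE(oct) − CFSE(tet) = -182 − (-54) = -128 kJ/mol.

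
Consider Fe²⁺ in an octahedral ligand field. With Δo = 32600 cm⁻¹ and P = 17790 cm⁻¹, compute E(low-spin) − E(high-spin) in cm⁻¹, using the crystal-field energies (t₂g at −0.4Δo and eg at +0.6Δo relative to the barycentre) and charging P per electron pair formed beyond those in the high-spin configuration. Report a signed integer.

-29620

Fe²⁺: group 8, so d-count = 8 − 2 = 6.
High-spin d⁶ fills as t₂g⁴ eg² with CFSE 4(−0.4) + 2(+0.6) = -0.4Δo = -13040 cm⁻¹.
Low-spin t₂g⁶ eg⁰ gives -2.4Δo = -78240 cm⁻¹, but forming 2 extra pairs costs 2P = 35580 cm⁻¹, so E(LS) = -78240 + 35580 = -42660 cm⁻¹.
Thus E(LS) − E(HS) = -29620 cm⁻¹.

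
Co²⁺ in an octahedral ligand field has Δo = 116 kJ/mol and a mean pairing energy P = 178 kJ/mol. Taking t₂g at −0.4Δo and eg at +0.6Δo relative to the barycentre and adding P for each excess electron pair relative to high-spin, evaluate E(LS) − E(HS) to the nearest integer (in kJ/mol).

Co is in group 9, so Co²⁺ is d⁷ (9 − 2 = 7).
High-spin d⁷ fills as t₂g⁵ eg² with CFSE 5(−0.4) + 2(+0.6) = -0.8Δo = -93 kJ/mol.
Low-spin: t₂g⁶ eg¹, orbital CFSE = -1.8Δo = -209 kJ/mol; plus 1 excess pair × P = +178 kJ/mol; total -31 kJ/mol.
The difference is -31 − (-93) = 62 kJ/mol, so high-spin lies lower.

62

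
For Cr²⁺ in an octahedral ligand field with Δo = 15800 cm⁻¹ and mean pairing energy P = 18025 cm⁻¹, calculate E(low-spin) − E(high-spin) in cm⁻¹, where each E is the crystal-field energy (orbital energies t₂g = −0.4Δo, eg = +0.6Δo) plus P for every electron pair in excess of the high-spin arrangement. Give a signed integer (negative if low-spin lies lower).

Cr²⁺: group 6, so d-count = 6 − 2 = 4.
In the high-spin limit (t₂g³ eg¹) the orbital term is -0.6Δo = -9480 cm⁻¹, with no excess pairing.
For low-spin the configuration is t₂g⁴ eg⁰: orbital energy -1.6 × 15800 = -25280 cm⁻¹, and 1 additional pair relative to high-spin adds 18025 cm⁻¹, giving -7255 cm⁻¹.
The difference is -7255 − (-9480) = 2225 cm⁻¹, so high-spin lies lower.

2225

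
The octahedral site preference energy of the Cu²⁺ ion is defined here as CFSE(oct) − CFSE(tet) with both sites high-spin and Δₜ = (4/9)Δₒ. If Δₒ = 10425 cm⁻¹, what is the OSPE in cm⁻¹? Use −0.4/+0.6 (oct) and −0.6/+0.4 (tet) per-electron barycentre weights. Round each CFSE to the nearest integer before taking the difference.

Group 11 minus oxidation state +2 gives a d⁹ configuration for Cu²⁺.
Octahedral (high-spin): t₂g⁶ eg³, CFSE = 6(−0.4) + 3(+0.6) = -0.6Δₒ = -0.6 × 10425 = -6255 cm⁻¹.
In a tetrahedral site the filling is e⁴ t₂⁵: CFSE(tet) = -0.4Δₜ = -0.4 × (4/9)(10425) = -1853 cm⁻¹.
OSPE = -6255 − (-1853) = -4402 cm⁻¹.

-4402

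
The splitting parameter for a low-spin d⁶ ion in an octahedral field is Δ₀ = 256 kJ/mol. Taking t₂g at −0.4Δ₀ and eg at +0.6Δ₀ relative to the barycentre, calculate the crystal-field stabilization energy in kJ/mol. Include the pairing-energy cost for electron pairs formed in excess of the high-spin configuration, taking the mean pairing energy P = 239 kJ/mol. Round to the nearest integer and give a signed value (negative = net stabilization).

-136

Electron filling gives t₂g⁶ eg⁰.
The orbital stabilization is -2.4Δ₀ = -2.4 × 256 = -614 kJ/mol.
Pairing penalty: 3 pairs vs 1 in the high-spin reference → 2 extra × P = 478 kJ/mol.
Combining: -614 + 478 = -136 kJ/mol.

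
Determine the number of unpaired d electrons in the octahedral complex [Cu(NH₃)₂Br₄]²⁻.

1

Ligand charges: 2×(+0) from NH₃ and 4×(-1) from Br⁻ sum to -4; with overall charge -2, Cu is +2.
Cu is in group 11, so Cu²⁺ is d⁹ (11 − 2 = 9).
Configuration: t₂g⁶ eg³, giving 1 unpaired electron.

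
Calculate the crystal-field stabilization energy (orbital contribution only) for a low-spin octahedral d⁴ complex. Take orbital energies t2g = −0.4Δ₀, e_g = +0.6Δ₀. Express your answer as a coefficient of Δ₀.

Configuration: t2g^4 e_g^0.
CFSE = 4(-0.4Δ₀) + 0(0.6Δ₀) = -1.6Δ₀ + 0.0Δ₀ = -1.6Δ₀.

-1.6 Δ₀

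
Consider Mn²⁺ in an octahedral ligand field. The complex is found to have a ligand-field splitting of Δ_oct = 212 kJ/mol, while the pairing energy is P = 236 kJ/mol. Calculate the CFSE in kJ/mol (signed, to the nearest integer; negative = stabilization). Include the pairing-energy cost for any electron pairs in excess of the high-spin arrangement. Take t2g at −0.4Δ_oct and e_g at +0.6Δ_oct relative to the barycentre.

0

Mn²⁺: group 7, so d-count = 7 − 2 = 5.
Here Δ_oct < P (212 < 236), so the high-spin state is favoured.
That gives t2g^3 e_g^2.
Orbital CFSE = 0.0Δ_oct = 0.0 × 212 = 0 kJ/mol.
High-spin has no excess pairs, so no pairing correction applies.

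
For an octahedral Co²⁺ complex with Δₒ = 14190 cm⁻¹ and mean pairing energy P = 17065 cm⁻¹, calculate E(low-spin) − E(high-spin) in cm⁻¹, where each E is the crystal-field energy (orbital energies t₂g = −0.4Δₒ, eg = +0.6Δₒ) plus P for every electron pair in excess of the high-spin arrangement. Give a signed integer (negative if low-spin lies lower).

Co sits in group 9; removing 2 electrons leaves Co²⁺ with 9 − 2 = 7 d electrons.
High-spin: t₂g⁵ eg², CFSE = -0.8Δₒ = -11352 cm⁻¹.
For low-spin the configuration is t₂g⁶ eg¹: orbital energy -1.8 × 14190 = -25542 cm⁻¹, and 1 additional pair relative to high-spin adds 17065 cm⁻¹, giving -8477 cm⁻¹.
The difference is -8477 − (-11352) = 2875 cm⁻¹, so high-spin lies lower.

2875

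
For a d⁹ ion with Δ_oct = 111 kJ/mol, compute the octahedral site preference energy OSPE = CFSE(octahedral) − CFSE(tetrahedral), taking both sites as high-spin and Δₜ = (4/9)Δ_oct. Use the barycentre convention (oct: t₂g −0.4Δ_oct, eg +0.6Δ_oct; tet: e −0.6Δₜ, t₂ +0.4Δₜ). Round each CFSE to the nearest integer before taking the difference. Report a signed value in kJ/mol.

Octahedral (high-spin): t₂g⁶ eg³, CFSE = 6(−0.4) + 3(+0.6) = -0.6Δ_oct = -0.6 × 111 = -67 kJ/mol.
Tetrahedral: e⁴ t₂⁵, CFSE = 4(−0.6) + 5(+0.4) = -0.4Δₜ = -0.4 × (4/9) × 111 = -20 kJ/mol.
OSPE = CFSE(oct) − CFSE(tet) = -67 − (-20) = -47 kJ/mol.

-47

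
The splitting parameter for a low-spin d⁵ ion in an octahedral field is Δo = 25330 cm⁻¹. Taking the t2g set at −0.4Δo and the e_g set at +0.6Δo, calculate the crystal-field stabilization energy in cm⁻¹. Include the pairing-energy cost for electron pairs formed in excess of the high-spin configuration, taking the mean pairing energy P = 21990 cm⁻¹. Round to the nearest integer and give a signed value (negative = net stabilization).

-6680

The d⁵ electrons fill as t2g^5 e_g^0.
CFSE(orbital) = 5×(-0.4Δo) + 0×(0.6Δo) = -2.0Δo; with Δo = 25330 cm⁻¹ that is -50660 cm⁻¹.
Pairing penalty: 2 pairs vs 0 in the high-spin reference → 2 extra × P = 43980 cm⁻¹.
Combining: -50660 + 43980 = -6680 cm⁻¹.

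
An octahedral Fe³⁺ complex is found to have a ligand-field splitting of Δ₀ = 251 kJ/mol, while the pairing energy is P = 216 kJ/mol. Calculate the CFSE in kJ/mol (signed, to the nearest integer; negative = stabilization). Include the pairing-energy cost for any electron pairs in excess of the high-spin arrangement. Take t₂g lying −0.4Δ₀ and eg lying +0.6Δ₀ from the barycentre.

-70

Fe³⁺: group 8, so d-count = 8 − 3 = 5.
Δ₀ > P, so pairing is preferred: the ground state is low-spin.
Configuration: t₂g⁵ eg⁰.
Orbital CFSE = -2.0Δ₀ = -2.0 × 251 = -502 kJ/mol.
Excess pairs vs high-spin: 2 − 0 = 2; pairing cost = +432 kJ/mol.
Net CFSE = -502 + 432 = -70 kJ/mol.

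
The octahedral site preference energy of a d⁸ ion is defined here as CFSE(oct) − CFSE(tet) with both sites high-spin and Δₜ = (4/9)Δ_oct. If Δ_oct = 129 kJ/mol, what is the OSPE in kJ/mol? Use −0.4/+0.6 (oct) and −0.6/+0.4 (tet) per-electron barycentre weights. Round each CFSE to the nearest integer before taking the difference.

-109

Octahedral high-spin t₂g⁶ eg²: CFSE = -1.2 × 129 = -155 kJ/mol.
In a tetrahedral site the filling is e⁴ t₂⁴: CFSE(tet) = -0.8Δₜ = -0.8 × (4/9)(129) = -46 kJ/mol.
OSPE = -155 − (-46) = -109 kJ/mol.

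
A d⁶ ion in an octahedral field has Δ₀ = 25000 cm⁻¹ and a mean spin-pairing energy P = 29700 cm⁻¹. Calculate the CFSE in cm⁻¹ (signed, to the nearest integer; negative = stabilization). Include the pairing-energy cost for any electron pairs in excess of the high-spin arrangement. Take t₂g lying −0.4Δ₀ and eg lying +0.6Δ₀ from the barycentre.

-10000

Δ₀ < P, so pairing is avoided: the ground state is high-spin.
That gives t₂g⁴ eg².
Orbital CFSE = -0.4Δ₀ = -0.4 × 25000 = -10000 cm⁻¹.
High-spin has no excess pairs, so no pairing correction applies.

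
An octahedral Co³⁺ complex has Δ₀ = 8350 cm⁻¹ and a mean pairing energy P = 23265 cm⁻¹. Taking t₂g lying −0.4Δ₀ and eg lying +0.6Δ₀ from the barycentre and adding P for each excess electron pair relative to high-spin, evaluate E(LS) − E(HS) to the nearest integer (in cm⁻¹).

Group 9 minus oxidation state +3 gives a d⁶ configuration for Co³⁺.
High-spin d⁶ fills as t₂g⁴ eg² with CFSE 4(−0.4) + 2(+0.6) = -0.4Δ₀ = -3340 cm⁻¹.
For low-spin the configuration is t₂g⁶ eg⁰: orbital energy -2.4 × 8350 = -20040 cm⁻¹, and 2 additional pairs relative to high-spin add 46530 cm⁻¹, giving 26490 cm⁻¹.
The difference is 26490 − (-3340) = 29830 cm⁻¹, so high-spin lies lower.

29830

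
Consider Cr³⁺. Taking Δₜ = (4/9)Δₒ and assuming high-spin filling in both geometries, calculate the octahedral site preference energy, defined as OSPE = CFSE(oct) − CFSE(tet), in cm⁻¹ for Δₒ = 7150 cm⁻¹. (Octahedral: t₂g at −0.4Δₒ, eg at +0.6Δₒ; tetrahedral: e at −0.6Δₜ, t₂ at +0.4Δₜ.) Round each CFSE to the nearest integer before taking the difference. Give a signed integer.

-6038

Group 6 minus oxidation state +3 gives a d³ configuration for Cr³⁺.
In an octahedral site d³ (HS) is t2g^3 e_g^0, giving CFSE(oct) = -1.2Δₒ = -8580 cm⁻¹.
Tetrahedral e^2 t2^1 gives -0.8Δₜ = -0.8 × (4/9) × 7150 = -2542 cm⁻¹.
OSPE = CFSE(oct) − CFSE(tet) = -8580 − (-2542) = -6038 cm⁻¹.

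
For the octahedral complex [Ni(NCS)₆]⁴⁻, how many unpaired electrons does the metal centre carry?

Each NCS⁻ contributes -1; 6 × (-1) = -6. With overall charge -4, Ni is in the +2 oxidation state.
Ni sits in group 10; removing 2 electrons leaves Ni²⁺ with 10 − 2 = 8 d electrons.
Configuration: t2g^6 e_g^2, giving 2 unpaired electrons.

2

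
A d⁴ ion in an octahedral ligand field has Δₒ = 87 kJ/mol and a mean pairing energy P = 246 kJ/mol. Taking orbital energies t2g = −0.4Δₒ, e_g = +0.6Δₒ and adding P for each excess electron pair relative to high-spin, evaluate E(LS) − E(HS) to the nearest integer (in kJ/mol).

High-spin: t2g^3 e_g^1, CFSE = -0.6Δₒ = -52 kJ/mol.
For low-spin the configuration is t2g^4 e_g^0: orbital energy -1.6 × 87 = -139 kJ/mol, and 1 additional pair relative to high-spin adds 246 kJ/mol, giving 107 kJ/mol.
Thus E(LS) − E(HS) = 159 kJ/mol.

159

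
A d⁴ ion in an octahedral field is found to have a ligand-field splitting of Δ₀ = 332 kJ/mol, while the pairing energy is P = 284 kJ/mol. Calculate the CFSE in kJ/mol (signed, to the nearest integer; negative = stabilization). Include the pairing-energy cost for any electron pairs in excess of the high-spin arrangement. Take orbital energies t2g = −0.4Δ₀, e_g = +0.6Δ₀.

Δ₀ > P, so pairing is preferred: the ground state is low-spin.
Filling d⁴ accordingly: t2g^4 e_g^0.
Orbital CFSE = -1.6Δ₀ = -1.6 × 332 = -531 kJ/mol.
Excess pairs vs high-spin: 1 − 0 = 1; pairing cost = +284 kJ/mol.
Net CFSE = -531 + 284 = -247 kJ/mol.

-247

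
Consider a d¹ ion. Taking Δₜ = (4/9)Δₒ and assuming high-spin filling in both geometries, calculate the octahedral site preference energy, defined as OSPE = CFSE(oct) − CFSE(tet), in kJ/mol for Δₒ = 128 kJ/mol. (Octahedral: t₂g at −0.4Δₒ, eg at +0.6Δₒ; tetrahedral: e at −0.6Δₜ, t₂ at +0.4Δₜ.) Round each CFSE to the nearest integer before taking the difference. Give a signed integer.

Octahedral high-spin t2g^1 e_g^0: CFSE = -0.4 × 128 = -51 kJ/mol.
In a tetrahedral site the filling is e^1 t2^0: CFSE(tet) = -0.6Δₜ = -0.6 × (4/9)(128) = -34 kJ/mol.
Subtracting, OSPE = -51 − (-34) = -17 kJ/mol.

-17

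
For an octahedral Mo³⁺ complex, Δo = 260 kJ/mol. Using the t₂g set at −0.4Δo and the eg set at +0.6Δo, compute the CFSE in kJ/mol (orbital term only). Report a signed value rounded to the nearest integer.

-312

Mo³⁺: group 6, so d-count = 6 − 3 = 3.
Configuration: t₂g³ eg⁰.
The orbital stabilization is -1.2Δo = -1.2 × 260 = -312 kJ/mol.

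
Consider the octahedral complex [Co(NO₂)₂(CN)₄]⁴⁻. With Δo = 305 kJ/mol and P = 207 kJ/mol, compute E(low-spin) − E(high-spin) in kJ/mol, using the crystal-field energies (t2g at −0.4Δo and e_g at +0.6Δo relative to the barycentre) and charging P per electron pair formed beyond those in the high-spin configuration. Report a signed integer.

-98

Ligand charges: 2×(-1) from NO₂⁻ and 4×(-1) from CN⁻ sum to -6; with overall charge -4, Co is +2.
Co sits in group 9; removing 2 electrons leaves Co²⁺ with 9 − 2 = 7 d electrons.
In the high-spin limit (t2g^5 e_g^2) the orbital term is -0.8Δo = -244 kJ/mol, with no excess pairing.
For low-spin the configuration is t2g^6 e_g^1: orbital energy -1.8 × 305 = -549 kJ/mol, and 1 additional pair relative to high-spin adds 207 kJ/mol, giving -342 kJ/mol.
Thus E(LS) − E(HS) = -98 kJ/mol.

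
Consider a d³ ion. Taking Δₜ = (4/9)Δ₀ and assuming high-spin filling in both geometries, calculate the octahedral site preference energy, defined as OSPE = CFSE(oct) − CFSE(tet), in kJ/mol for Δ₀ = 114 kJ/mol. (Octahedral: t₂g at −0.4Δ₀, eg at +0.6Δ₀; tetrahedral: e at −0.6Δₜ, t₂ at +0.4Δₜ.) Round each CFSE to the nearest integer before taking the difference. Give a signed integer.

In an octahedral site d³ (HS) is t₂g³ eg⁰, giving CFSE(oct) = -1.2Δ₀ = -137 kJ/mol.
Tetrahedral: e² t₂¹, CFSE = 2(−0.6) + 1(+0.4) = -0.8Δₜ = -0.8 × (4/9) × 114 = -41 kJ/mol.
Subtracting, OSPE = -137 − (-41) = -96 kJ/mol.

-96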